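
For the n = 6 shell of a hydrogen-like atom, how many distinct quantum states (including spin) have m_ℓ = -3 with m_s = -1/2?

3

Contributions: ℓ=3 → 1; ℓ=4 → 1; ℓ=5 → 1.
Orbitals: 1 + 1 + 1 = 3. With m_s fixed to a single value there is one state per orbital, giving 3 states.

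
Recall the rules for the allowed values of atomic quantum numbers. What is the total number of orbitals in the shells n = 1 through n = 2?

5

Shell n has n² orbitals: 1²=1 + 2²=4 = 5 orbitals.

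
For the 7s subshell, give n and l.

The leading integer gives n = 7; the letter 's' means l = 0.

n = 7, l = 0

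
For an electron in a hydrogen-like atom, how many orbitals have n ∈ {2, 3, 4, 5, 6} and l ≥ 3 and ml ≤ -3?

10

Go shell by shell, enumerating (l, ml) with l ≥ 3 and ml ≤ -3:
n=4 → 1; n=5 → 3; n=6 → 6.
Total orbitals: 1 + 3 + 6 = 10.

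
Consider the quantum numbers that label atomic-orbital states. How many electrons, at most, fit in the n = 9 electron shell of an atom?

A shell holds 2n² electrons: 2 × 9² = 2 × 81 = 162.

162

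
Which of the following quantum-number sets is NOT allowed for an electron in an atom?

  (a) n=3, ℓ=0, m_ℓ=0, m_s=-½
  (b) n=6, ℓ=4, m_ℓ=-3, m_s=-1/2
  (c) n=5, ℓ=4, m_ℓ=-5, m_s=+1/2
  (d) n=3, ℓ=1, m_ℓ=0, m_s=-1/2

(c) has |m_ℓ| = 5 > ℓ = 4, violating −ℓ ≤ m_ℓ ≤ ℓ.
The remaining sets (a), (b), (d) satisfy all four rules.

(c)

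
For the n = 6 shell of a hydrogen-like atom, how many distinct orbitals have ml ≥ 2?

10

With n = 6 the allowed l are 0, 1, …, 5.
Orbitals with ml ≥ 2, by l: l=2 → 1; l=3 → 2; l=4 → 3; l=5 → 4.
Total orbitals: 1 + 2 + 3 + 4 = 10.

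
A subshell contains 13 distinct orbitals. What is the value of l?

l = 6 (i)

2l+1 = 13 gives l = 6.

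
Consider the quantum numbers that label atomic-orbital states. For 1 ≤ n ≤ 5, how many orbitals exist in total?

Total orbitals = 1² + 2² + 3² + 4² + 5² = 55.

55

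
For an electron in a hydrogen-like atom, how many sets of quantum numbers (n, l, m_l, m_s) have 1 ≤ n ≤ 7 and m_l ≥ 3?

Work shell by shell — for each n, count the (l, m_l) pairs that satisfy m_l ≥ 3:
n=4 → 1; n=5 → 3; n=6 → 6; n=7 → 10.
Orbitals: 1 + 3 + 6 + 10 = 20. Including both spin states (m_s = ±1/2) gives 2 × 20 = 40 states.

40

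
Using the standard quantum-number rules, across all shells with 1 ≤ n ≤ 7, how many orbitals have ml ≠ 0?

Treat each shell separately and count matching orbitals:
n=2 → 2; n=3 → 6; n=4 → 12; n=5 → 20; n=6 → 30; n=7 → 42.
Total orbitals: 2 + 6 + 12 + 20 + 30 + 42 = 112.

112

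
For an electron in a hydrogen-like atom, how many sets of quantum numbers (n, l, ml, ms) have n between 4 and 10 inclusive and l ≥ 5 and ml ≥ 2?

For each n in the range, tally the orbitals obeying l ≥ 5 and ml ≥ 2:
n=6 → 4; n=7 → 9; n=8 → 15; n=9 → 22; n=10 → 30.
Orbitals: 4 + 9 + 15 + 22 + 30 = 80. Including both spin states (ms = ±1/2) gives 2 × 80 = 160 states.

160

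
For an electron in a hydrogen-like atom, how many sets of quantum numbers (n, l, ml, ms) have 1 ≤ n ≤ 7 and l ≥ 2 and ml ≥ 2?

70

Go shell by shell, enumerating (l, ml) with l ≥ 2 and ml ≥ 2:
n=3 → 1; n=4 → 3; n=5 → 6; n=6 → 10; n=7 → 15.
Orbitals: 1 + 3 + 6 + 10 + 15 = 35. Including both spin states (ms = ±1/2) gives 2 × 35 = 70 states.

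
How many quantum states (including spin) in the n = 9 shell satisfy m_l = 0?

The n = 9 shell has l = 0 through 8; check each.
Per l-value: l=0 → 1; l=1 → 1; l=2 → 1; l=3 → 1; l=4 → 1; l=5 → 1; l=6 → 1; l=7 → 1; l=8 → 1.
Orbitals: 1 + 1 + 1 + 1 + 1 + 1 + 1 + 1 + 1 = 9. Each orbital carries two spin states, so 9 × 2 = 18 states.

18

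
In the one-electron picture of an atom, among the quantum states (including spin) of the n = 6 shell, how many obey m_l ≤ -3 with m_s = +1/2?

6

The (l, m_l) pairs meeting m_l ≤ -3 give: l=3 → 1; l=4 → 2; l=5 → 3.
Orbitals: 1 + 2 + 3 = 6. With m_s fixed to a single value there is one state per orbital, giving 6 states.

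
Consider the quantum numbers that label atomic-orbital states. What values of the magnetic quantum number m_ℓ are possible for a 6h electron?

-5, -4, -3, -2, -1, 0, 1, 2, 3, 4, 5

The 6h subshell has ℓ = 5, and m_ℓ takes every integer from −ℓ to +ℓ. With ℓ = 5 that gives the 11 values -5, -4, -3, -2, -1, 0, 1, 2, 3, 4, 5.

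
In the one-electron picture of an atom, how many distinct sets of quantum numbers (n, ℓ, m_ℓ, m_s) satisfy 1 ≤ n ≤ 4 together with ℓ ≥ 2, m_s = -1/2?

17

Treat each shell separately and count matching orbitals:
n=3 → 5; n=4 → 12.
Orbitals: 5 + 12 = 17. With m_s fixed to -1/2 there is one state per orbital, so 17 states.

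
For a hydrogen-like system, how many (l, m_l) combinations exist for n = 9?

The n = 9 shell contains n² = 9² = 81 orbitals.

81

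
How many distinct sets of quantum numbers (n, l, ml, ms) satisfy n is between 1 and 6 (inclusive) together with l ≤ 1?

42

Count contributing orbitals for each principal shell:
n=1 → 1; n=2 → 4; n=3 → 4; n=4 → 4; n=5 → 4; n=6 → 4.
Orbitals: 1 + 4 + 4 + 4 + 4 + 4 = 21. Including both spin states (ms = ±1/2) gives 2 × 21 = 42 states.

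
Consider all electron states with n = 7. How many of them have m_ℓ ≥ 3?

20

For n = 7, ℓ ranges over 0 … 6.
Per ℓ-value: ℓ=3 → 1; ℓ=4 → 2; ℓ=5 → 3; ℓ=6 → 4.
Orbitals: 1 + 2 + 3 + 4 = 10. Each orbital carries two spin states, so 10 × 2 = 20 states.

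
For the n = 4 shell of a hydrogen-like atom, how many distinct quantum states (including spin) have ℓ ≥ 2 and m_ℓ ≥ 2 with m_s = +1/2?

3

With n = 4 the allowed ℓ are 0, 1, …, 3.
Per ℓ-value: ℓ=2 → 1; ℓ=3 → 2.
Orbitals: 1 + 2 = 3. With m_s fixed to a single value there is one state per orbital, giving 3 states.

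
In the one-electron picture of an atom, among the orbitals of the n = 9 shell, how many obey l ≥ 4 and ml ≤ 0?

35

Go through l = 0, …, 8 (the values permitted for n = 9).
The (l, ml) pairs meeting l ≥ 4 and ml ≤ 0 give: l=4 → 5; l=5 → 6; l=6 → 7; l=7 → 8; l=8 → 9.
Total orbitals: 5 + 6 + 7 + 8 + 9 = 35.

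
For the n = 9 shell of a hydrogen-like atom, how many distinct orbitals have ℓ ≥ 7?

For n = 9, ℓ ranges over 0 … 8.
Per ℓ-value: ℓ=7 → 15; ℓ=8 → 17.
Total orbitals: 15 + 17 = 32.

32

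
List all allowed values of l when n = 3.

0, 1, 2

l is an integer with 0 ≤ l ≤ n−1, so for n = 3: l = 0, 1, 2.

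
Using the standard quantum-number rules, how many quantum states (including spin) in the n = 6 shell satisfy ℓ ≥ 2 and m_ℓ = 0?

8

For n = 6, ℓ ranges over 0 … 5.
Contributions: ℓ=2 → 1; ℓ=3 → 1; ℓ=4 → 1; ℓ=5 → 1.
Orbitals: 1 + 1 + 1 + 1 = 4. Each orbital carries two spin states, so 4 × 2 = 8 states.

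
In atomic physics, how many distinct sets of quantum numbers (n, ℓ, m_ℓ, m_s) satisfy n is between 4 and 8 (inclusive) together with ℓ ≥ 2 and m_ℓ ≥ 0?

190

Treat each shell separately and count matching orbitals:
n=4 → 7; n=5 → 12; n=6 → 18; n=7 → 25; n=8 → 33.
Orbitals: 7 + 12 + 18 + 25 + 33 = 95. Including both spin states (m_s = ±1/2) gives 2 × 95 = 190 states.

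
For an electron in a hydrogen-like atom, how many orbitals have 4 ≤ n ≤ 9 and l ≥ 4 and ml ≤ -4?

35

For each n in the range, tally the orbitals obeying l ≥ 4 and ml ≤ -4:
n=5 → 1; n=6 → 3; n=7 → 6; n=8 → 10; n=9 → 15.
Total orbitals: 1 + 3 + 6 + 10 + 15 = 35.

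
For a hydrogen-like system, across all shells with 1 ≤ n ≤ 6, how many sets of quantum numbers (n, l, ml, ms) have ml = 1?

Go shell by shell, enumerating (l, ml) with ml = 1:
n=2 → 1; n=3 → 2; n=4 → 3; n=5 → 4; n=6 → 5.
Orbitals: 1 + 2 + 3 + 4 + 5 = 15. Including both spin states (ms = ±1/2) gives 2 × 15 = 30 states.

30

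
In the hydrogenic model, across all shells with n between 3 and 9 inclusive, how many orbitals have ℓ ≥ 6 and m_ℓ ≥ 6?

Work shell by shell — for each n, count the (ℓ, m_ℓ) pairs that satisfy ℓ ≥ 6 and m_ℓ ≥ 6:
n=7 → 1; n=8 → 3; n=9 → 6.
Total orbitals: 1 + 3 + 6 = 10.

10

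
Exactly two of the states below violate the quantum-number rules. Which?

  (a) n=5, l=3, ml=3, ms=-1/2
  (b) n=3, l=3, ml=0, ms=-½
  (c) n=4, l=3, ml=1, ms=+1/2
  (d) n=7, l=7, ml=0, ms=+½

(b) and (d)

(b) has l = 3 ≥ n = 3, violating 0 ≤ l ≤ n−1.
(d) has l = 7 ≥ n = 7, violating 0 ≤ l ≤ n−1.
The remaining sets (a), (c) satisfy all four rules.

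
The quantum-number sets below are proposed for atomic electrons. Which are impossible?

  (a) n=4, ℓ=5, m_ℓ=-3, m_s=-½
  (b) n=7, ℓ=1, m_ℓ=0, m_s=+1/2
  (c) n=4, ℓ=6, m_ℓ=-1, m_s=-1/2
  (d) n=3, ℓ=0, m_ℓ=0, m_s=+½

(a) and (c)

(a) has ℓ = 5 ≥ n = 4, violating 0 ≤ ℓ ≤ n−1.
(c) has ℓ = 6 ≥ n = 4, violating 0 ≤ ℓ ≤ n−1.
The remaining sets (b), (d) satisfy all four rules.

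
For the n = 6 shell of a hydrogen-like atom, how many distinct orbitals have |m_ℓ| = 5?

Go through ℓ = 0, …, 5 (the values permitted for n = 6).
Orbitals with |m_ℓ| = 5, by ℓ: ℓ=5 → 2.
Total orbitals: 2.

2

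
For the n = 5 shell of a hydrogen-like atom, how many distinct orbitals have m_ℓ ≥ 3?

With n = 5 the allowed ℓ are 0, 1, …, 4.
Per ℓ-value: ℓ=3 → 1; ℓ=4 → 2.
Total orbitals: 1 + 2 = 3.

3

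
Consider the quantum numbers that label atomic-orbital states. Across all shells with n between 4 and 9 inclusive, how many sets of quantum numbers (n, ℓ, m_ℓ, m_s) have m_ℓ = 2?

54

Count contributing orbitals for each principal shell:
n=4 → 2; n=5 → 3; n=6 → 4; n=7 → 5; n=8 → 6; n=9 → 7.
Orbitals: 2 + 3 + 4 + 5 + 6 + 7 = 27. Including both spin states (m_s = ±1/2) gives 2 × 27 = 54 states.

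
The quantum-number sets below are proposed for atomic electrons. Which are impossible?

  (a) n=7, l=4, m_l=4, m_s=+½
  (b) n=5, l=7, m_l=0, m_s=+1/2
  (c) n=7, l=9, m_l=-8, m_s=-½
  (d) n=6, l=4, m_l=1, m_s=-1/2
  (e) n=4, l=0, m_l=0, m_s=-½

(b) has l = 7 ≥ n = 5, violating 0 ≤ l ≤ n−1.
(c) has l = 9 ≥ n = 7, violating 0 ≤ l ≤ n−1.
The remaining sets (a), (d), (e) satisfy all four rules.

(b) and (c)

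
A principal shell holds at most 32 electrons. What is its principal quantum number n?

n = 4

2n² = 32 ⇒ n² = 16 ⇒ n = 4.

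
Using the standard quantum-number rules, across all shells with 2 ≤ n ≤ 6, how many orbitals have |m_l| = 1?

30

Treat each shell separately and count matching orbitals:
n=2 → 2; n=3 → 4; n=4 → 6; n=5 → 8; n=6 → 10.
Total orbitals: 2 + 4 + 6 + 8 + 10 = 30.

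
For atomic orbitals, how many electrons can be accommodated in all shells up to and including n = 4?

60

Total orbitals = 1² + 2² + 3² + 4² = 30. Doubling for spin gives 60 electrons.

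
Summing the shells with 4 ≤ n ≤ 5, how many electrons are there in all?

Shell n has n² orbitals: 4²=16 + 5²=25 = 41 orbitals.
Two spin states per orbital: 2 × 41 = 82 electrons.

82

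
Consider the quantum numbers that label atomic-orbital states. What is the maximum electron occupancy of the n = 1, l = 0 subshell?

A subshell with l = 0 has 2l+1 = 1 orbital, each holding 2 electrons (spin ±1/2), so 1 × 2 = 2.

2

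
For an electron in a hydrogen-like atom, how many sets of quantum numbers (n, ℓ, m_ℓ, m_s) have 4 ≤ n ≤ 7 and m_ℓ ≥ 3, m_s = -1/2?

20

Treat each shell separately and count matching orbitals:
n=4 → 1; n=5 → 3; n=6 → 6; n=7 → 10.
Orbitals: 1 + 3 + 6 + 10 = 20. With m_s fixed to -1/2 there is one state per orbital, so 20 states.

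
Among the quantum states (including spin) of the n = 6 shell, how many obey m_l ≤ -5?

The n = 6 shell has l = 0 through 5; check each.
The (l, m_l) pairs meeting m_l ≤ -5 give: l=5 → 1.
Orbitals: 1. Each orbital carries two spin states, so 1 × 2 = 2 states.

2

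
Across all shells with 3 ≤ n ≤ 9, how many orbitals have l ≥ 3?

217

Count contributing orbitals for each principal shell:
n=4 → 7; n=5 → 16; n=6 → 27; n=7 → 40; n=8 → 55; n=9 → 72.
Total orbitals: 7 + 16 + 27 + 40 + 55 + 72 = 217.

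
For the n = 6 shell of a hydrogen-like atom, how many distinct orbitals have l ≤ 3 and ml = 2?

With n = 6 the allowed l are 0, 1, …, 5.
The (l, ml) pairs meeting l ≤ 3 and ml = 2 give: l=2 → 1; l=3 → 1.
Total orbitals: 1 + 1 = 2.

2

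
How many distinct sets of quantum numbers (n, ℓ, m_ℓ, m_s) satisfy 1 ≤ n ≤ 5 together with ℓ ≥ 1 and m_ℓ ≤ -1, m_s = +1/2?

20

Count contributing orbitals for each principal shell:
n=2 → 1; n=3 → 3; n=4 → 6; n=5 → 10.
Orbitals: 1 + 3 + 6 + 10 = 20. With m_s fixed to +1/2 there is one state per orbital, so 20 states.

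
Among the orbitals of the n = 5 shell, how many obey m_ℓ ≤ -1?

10

For n = 5, ℓ ranges over 0 … 4.
Per ℓ-value: ℓ=1 → 1; ℓ=2 → 2; ℓ=3 → 3; ℓ=4 → 4.
Total orbitals: 1 + 2 + 3 + 4 = 10.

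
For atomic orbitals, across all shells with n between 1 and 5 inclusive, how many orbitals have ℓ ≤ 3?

Treat each shell separately and count matching orbitals:
n=1 → 1; n=2 → 4; n=3 → 9; n=4 → 16; n=5 → 16.
Total orbitals: 1 + 4 + 9 + 16 + 16 = 46.

46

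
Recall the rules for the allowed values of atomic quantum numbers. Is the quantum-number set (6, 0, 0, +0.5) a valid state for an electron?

Yes

n = 6 is a positive integer. ℓ = 0 satisfies 0 ≤ ℓ ≤ n−1 = 5. m_ℓ = 0 lies in the range −ℓ … +ℓ (here 0). m_s = +1/2 is one of ±1/2.
All four constraints are satisfied.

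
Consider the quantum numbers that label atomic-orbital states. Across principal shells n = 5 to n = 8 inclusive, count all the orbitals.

Shell n has n² orbitals: 5²=25 + 6²=36 + 7²=49 + 8²=64 = 174 orbitals.

174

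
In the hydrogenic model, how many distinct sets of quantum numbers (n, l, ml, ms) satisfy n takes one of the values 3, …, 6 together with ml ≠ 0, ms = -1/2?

68

Work shell by shell — for each n, count the (l, ml) pairs that satisfy ml ≠ 0:
n=3 → 6; n=4 → 12; n=5 → 20; n=6 → 30.
Orbitals: 6 + 12 + 20 + 30 = 68. With ms fixed to -1/2 there is one state per orbital, so 68 states.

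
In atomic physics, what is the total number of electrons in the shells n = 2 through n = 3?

Shell n has n² orbitals: 2²=4 + 3²=9 = 13 orbitals.
Two spin states per orbital: 2 × 13 = 26 electrons.

26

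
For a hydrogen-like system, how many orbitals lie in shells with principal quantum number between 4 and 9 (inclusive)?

Shell n has n² orbitals: 4²=16 + 5²=25 + 6²=36 + 7²=49 + 8²=64 + 9²=81 = 271 orbitals.

271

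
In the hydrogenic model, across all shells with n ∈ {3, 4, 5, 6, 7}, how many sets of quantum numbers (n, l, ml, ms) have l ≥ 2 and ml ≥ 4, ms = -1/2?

Work shell by shell — for each n, count the (l, ml) pairs that satisfy l ≥ 2 and ml ≥ 4:
n=5 → 1; n=6 → 3; n=7 → 6.
Orbitals: 1 + 3 + 6 = 10. With ms fixed to -1/2 there is one state per orbital, so 10 states.

10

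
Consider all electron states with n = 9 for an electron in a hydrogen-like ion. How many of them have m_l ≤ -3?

Per l-value: l=3 → 1; l=4 → 2; l=5 → 3; l=6 → 4; l=7 → 5; l=8 → 6.
Orbitals: 1 + 2 + 3 + 4 + 5 + 6 = 21. Each orbital carries two spin states, so 21 × 2 = 42 states.

42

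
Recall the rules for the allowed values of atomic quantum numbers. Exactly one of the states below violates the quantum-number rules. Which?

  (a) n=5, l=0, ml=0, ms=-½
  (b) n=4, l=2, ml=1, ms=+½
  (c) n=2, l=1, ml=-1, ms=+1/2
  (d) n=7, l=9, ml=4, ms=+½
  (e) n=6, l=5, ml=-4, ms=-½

(d)

(d) has l = 9 ≥ n = 7, violating 0 ≤ l ≤ n−1.
The remaining sets (a), (b), (c), (e) satisfy all four rules.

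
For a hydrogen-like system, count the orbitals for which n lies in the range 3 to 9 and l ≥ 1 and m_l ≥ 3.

Work shell by shell — for each n, count the (l, m_l) pairs that satisfy l ≥ 1 and m_l ≥ 3:
n=4 → 1; n=5 → 3; n=6 → 6; n=7 → 10; n=8 → 15; n=9 → 21.
Total orbitals: 1 + 3 + 6 + 10 + 15 + 21 = 56.

56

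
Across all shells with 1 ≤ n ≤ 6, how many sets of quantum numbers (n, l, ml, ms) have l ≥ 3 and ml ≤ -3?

Treat each shell separately and count matching orbitals:
n=4 → 1; n=5 → 3; n=6 → 6.
Orbitals: 1 + 3 + 6 = 10. Including both spin states (ms = ±1/2) gives 2 × 10 = 20 states.

20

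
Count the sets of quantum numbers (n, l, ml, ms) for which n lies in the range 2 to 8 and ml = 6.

6

Go shell by shell, enumerating (l, ml) with ml = 6:
n=7 → 1; n=8 → 2.
Orbitals: 1 + 2 = 3. Including both spin states (ms = ±1/2) gives 2 × 3 = 6 states.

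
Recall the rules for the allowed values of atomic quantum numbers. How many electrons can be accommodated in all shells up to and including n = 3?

28

Total orbitals = 1² + 2² + 3² = 14. Doubling for spin gives 28 electrons.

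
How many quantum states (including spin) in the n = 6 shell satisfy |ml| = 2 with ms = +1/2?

8

Go through l = 0, …, 5 (the values permitted for n = 6).
Contributions: l=2 → 2; l=3 → 2; l=4 → 2; l=5 → 2.
Orbitals: 2 + 2 + 2 + 2 = 8. With ms fixed to a single value there is one state per orbital, giving 8 states.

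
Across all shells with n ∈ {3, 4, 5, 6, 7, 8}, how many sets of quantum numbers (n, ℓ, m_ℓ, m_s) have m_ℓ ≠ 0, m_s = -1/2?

Treat each shell separately and count matching orbitals:
n=3 → 6; n=4 → 12; n=5 → 20; n=6 → 30; n=7 → 42; n=8 → 56.
Orbitals: 6 + 12 + 20 + 30 + 42 + 56 = 166. With m_s fixed to -1/2 there is one state per orbital, so 166 states.

166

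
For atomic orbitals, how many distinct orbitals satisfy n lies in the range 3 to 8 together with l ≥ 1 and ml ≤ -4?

Go shell by shell, enumerating (l, ml) with l ≥ 1 and ml ≤ -4:
n=5 → 1; n=6 → 3; n=7 → 6; n=8 → 10.
Total orbitals: 1 + 3 + 6 + 10 = 20.

20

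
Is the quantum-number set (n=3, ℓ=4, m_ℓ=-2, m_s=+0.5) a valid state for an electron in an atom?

The orbital quantum number must satisfy 0 ≤ ℓ ≤ n−1. With n = 3 the allowed ℓ values are 0, 1, 2, so ℓ = 4 is out of range.

No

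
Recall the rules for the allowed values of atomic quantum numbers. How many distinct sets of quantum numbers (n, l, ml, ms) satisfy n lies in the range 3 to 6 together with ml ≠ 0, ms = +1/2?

68

Per-shell orbital counts meeting the constraint:
n=3 → 6; n=4 → 12; n=5 → 20; n=6 → 30.
Orbitals: 6 + 12 + 20 + 30 = 68. With ms fixed to +1/2 there is one state per orbital, so 68 states.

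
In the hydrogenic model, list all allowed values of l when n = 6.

0, 1, 2, 3, 4, 5

l is an integer with 0 ≤ l ≤ n−1, so for n = 6: l = 0, 1, 2, 3, 4, 5.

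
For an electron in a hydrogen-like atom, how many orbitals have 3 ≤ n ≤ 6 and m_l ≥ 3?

For each n in the range, tally the orbitals obeying m_l ≥ 3:
n=4 → 1; n=5 → 3; n=6 → 6.
Total orbitals: 1 + 3 + 6 = 10.

10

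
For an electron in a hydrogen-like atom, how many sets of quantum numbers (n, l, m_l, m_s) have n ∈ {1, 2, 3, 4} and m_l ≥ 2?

8

Per-shell orbital counts meeting the constraint:
n=3 → 1; n=4 → 3.
Orbitals: 1 + 3 = 4. Including both spin states (m_s = ±1/2) gives 2 × 4 = 8 states.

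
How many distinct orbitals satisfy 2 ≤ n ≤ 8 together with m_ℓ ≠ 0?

Treat each shell separately and count matching orbitals:
n=2 → 2; n=3 → 6; n=4 → 12; n=5 → 20; n=6 → 30; n=7 → 42; n=8 → 56.
Total orbitals: 2 + 6 + 12 + 20 + 30 + 42 + 56 = 168.

168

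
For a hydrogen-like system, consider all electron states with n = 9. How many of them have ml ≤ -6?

Go through l = 0, …, 8 (the values permitted for n = 9).
Orbitals with ml ≤ -6, by l: l=6 → 1; l=7 → 2; l=8 → 3.
Orbitals: 1 + 2 + 3 = 6. Each orbital carries two spin states, so 6 × 2 = 12 states.

12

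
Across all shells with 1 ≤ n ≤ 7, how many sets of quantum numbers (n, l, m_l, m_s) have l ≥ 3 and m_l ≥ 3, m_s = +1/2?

20

Treat each shell separately and count matching orbitals:
n=4 → 1; n=5 → 3; n=6 → 6; n=7 → 10.
Orbitals: 1 + 3 + 6 + 10 = 20. With m_s fixed to +1/2 there is one state per orbital, so 20 states.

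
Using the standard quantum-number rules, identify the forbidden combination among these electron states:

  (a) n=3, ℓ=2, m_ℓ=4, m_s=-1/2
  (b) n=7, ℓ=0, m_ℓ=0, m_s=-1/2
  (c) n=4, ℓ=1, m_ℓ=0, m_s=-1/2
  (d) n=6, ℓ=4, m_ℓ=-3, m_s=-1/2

(a) has |m_ℓ| = 4 > ℓ = 2, violating −ℓ ≤ m_ℓ ≤ ℓ.
The remaining sets (b), (c), (d) satisfy all four rules.

(a)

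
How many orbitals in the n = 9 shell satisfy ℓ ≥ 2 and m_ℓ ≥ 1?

With n = 9 the allowed ℓ are 0, 1, …, 8.
Contributions: ℓ=2 → 2; ℓ=3 → 3; ℓ=4 → 4; ℓ=5 → 5; ℓ=6 → 6; ℓ=7 → 7; ℓ=8 → 8.
Total orbitals: 2 + 3 + 4 + 5 + 6 + 7 + 8 = 35.

35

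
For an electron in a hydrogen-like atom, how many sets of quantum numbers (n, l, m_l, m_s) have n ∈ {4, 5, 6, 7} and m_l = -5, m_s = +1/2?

3

Work shell by shell — for each n, count the (l, m_l) pairs that satisfy m_l = -5:
n=6 → 1; n=7 → 2.
Orbitals: 1 + 2 = 3. With m_s fixed to +1/2 there is one state per orbital, so 3 states.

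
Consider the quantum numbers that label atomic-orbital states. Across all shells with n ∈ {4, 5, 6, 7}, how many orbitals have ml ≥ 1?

Treat each shell separately and count matching orbitals:
n=4 → 6; n=5 → 10; n=6 → 15; n=7 → 21.
Total orbitals: 6 + 10 + 15 + 21 = 52.

52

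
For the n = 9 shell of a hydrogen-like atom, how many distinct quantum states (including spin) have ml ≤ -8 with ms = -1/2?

The n = 9 shell has l = 0 through 8; check each.
Orbitals with ml ≤ -8, by l: l=8 → 1.
Orbitals: 1. With ms fixed to a single value there is one state per orbital, giving 1 state.

1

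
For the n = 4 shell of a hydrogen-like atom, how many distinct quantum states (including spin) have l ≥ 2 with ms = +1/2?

12

With n = 4 the allowed l are 0, 1, …, 3.
Contributions: l=2 → 5; l=3 → 7.
Orbitals: 5 + 7 = 12. With ms fixed to a single value there is one state per orbital, giving 12 states.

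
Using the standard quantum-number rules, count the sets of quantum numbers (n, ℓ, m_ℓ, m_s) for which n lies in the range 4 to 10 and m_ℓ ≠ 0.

644

Treat each shell separately and count matching orbitals:
n=4 → 12; n=5 → 20; n=6 → 30; n=7 → 42; n=8 → 56; n=9 → 72; n=10 → 90.
Orbitals: 12 + 20 + 30 + 42 + 56 + 72 + 90 = 322. Including both spin states (m_s = ±1/2) gives 2 × 322 = 644 states.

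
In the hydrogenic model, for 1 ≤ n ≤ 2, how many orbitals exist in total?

Total orbitals = 1² + 2² = 5.

5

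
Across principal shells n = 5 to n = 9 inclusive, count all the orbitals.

Shell n has n² orbitals: 5²=25 + 6²=36 + 7²=49 + 8²=64 + 9²=81 = 255 orbitals.

255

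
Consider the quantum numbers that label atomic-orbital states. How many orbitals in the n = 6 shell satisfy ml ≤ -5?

Per l-value: l=5 → 1.
Total orbitals: 1.

1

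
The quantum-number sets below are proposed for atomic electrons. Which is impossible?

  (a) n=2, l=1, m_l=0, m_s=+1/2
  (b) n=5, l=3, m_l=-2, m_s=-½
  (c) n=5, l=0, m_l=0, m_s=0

(c) has m_s = 0, but an electron's spin must be ±1/2.
The remaining sets (a), (b) satisfy all four rules.

(c)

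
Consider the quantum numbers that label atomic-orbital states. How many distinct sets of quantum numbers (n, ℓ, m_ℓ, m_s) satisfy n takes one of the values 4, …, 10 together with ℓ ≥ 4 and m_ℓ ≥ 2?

196

Count contributing orbitals for each principal shell:
n=5 → 3; n=6 → 7; n=7 → 12; n=8 → 18; n=9 → 25; n=10 → 33.
Orbitals: 3 + 7 + 12 + 18 + 25 + 33 = 98. Including both spin states (m_s = ±1/2) gives 2 × 98 = 196 states.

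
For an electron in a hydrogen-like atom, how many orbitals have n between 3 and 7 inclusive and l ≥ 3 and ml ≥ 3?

20

Go shell by shell, enumerating (l, ml) with l ≥ 3 and ml ≥ 3:
n=4 → 1; n=5 → 3; n=6 → 6; n=7 → 10.
Total orbitals: 1 + 3 + 6 + 10 = 20.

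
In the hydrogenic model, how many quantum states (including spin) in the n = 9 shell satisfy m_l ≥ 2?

With n = 9 the allowed l are 0, 1, …, 8.
Per l-value: l=2 → 1; l=3 → 2; l=4 → 3; l=5 → 4; l=6 → 5; l=7 → 6; l=8 → 7.
Orbitals: 1 + 2 + 3 + 4 + 5 + 6 + 7 = 28. Each orbital carries two spin states, so 28 × 2 = 56 states.

56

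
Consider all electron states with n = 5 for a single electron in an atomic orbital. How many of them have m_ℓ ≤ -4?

Go through ℓ = 0, …, 4 (the values permitted for n = 5).
Contributions: ℓ=4 → 1.
Orbitals: 1. Each orbital carries two spin states, so 1 × 2 = 2 states.

2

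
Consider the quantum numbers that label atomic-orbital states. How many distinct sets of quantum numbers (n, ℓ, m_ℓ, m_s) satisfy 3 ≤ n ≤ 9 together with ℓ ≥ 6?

172

Count contributing orbitals for each principal shell:
n=7 → 13; n=8 → 28; n=9 → 45.
Orbitals: 13 + 28 + 45 = 86. Including both spin states (m_s = ±1/2) gives 2 × 86 = 172 states.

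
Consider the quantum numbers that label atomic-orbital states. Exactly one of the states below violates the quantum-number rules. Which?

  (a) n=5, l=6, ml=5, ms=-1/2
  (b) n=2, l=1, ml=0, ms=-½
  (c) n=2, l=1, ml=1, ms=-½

(a) has l = 6 ≥ n = 5, violating 0 ≤ l ≤ n−1.
The remaining sets (b), (c) satisfy all four rules.

(a)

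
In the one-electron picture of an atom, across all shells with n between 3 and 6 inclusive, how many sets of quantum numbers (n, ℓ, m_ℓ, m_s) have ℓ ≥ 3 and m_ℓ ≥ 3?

20

Count contributing orbitals for each principal shell:
n=4 → 1; n=5 → 3; n=6 → 6.
Orbitals: 1 + 3 + 6 = 10. Including both spin states (m_s = ±1/2) gives 2 × 10 = 20 states.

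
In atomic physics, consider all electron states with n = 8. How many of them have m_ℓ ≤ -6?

For n = 8, ℓ ranges over 0 … 7.
The (ℓ, m_ℓ) pairs meeting m_ℓ ≤ -6 give: ℓ=6 → 1; ℓ=7 → 2.
Orbitals: 1 + 2 = 3. Each orbital carries two spin states, so 3 × 2 = 6 states.

6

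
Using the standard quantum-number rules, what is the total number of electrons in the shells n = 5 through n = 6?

Shell n has n² orbitals: 5²=25 + 6²=36 = 61 orbitals.
Two spin states per orbital: 2 × 61 = 122 electrons.

122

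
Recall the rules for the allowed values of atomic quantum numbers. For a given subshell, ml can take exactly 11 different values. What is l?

l = 5

ml ranges over 2l+1 integers, so 2l+1 = 11 ⇒ l = 5.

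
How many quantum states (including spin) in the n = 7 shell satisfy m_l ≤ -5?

For n = 7, l ranges over 0 … 6.
Orbitals with m_l ≤ -5, by l: l=5 → 1; l=6 → 2.
Orbitals: 1 + 2 = 3. Each orbital carries two spin states, so 3 × 2 = 6 states.

6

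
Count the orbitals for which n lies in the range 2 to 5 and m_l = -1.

10

Go shell by shell, enumerating (l, m_l) with m_l = -1:
n=2 → 1; n=3 → 2; n=4 → 3; n=5 → 4.
Total orbitals: 1 + 2 + 3 + 4 = 10.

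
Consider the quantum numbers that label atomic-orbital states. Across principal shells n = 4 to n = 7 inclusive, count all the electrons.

252

Shell n has n² orbitals: 4²=16 + 5²=25 + 6²=36 + 7²=49 = 126 orbitals.
Two spin states per orbital: 2 × 126 = 252 electrons.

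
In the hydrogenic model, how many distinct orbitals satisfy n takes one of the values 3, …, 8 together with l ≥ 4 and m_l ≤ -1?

50

Count contributing orbitals for each principal shell:
n=5 → 4; n=6 → 9; n=7 → 15; n=8 → 22.
Total orbitals: 4 + 9 + 15 + 22 = 50.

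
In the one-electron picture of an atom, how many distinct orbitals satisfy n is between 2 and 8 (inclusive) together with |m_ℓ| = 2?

42

For each n in the range, tally the orbitals obeying |m_ℓ| = 2:
n=3 → 2; n=4 → 4; n=5 → 6; n=6 → 8; n=7 → 10; n=8 → 12.
Total orbitals: 2 + 4 + 6 + 8 + 10 + 12 = 42.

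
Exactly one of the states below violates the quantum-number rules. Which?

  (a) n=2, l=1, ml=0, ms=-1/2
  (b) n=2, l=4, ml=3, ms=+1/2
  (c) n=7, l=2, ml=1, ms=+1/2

(b)

(b) has l = 4 ≥ n = 2, violating 0 ≤ l ≤ n−1.
The remaining sets (a), (c) satisfy all four rules.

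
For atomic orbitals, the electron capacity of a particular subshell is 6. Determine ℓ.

2(2ℓ+1) = 6 ⇒ 2ℓ+1 = 3 ⇒ ℓ = 1.

ℓ = 1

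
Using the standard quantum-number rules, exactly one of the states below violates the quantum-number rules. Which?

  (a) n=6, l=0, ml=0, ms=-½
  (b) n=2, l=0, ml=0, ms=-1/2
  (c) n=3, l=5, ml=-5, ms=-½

(c)

(c) has l = 5 ≥ n = 3, violating 0 ≤ l ≤ n−1.
The remaining sets (a), (b) satisfy all four rules.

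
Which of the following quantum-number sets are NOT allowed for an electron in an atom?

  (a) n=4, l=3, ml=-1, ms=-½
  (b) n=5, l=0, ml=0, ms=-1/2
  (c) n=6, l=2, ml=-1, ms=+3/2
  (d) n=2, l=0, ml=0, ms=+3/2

(c) has ms = +3/2, but an electron's spin must be ±1/2.
(d) has ms = +3/2, but an electron's spin must be ±1/2.
The remaining sets (a), (b) satisfy all four rules.

(c) and (d)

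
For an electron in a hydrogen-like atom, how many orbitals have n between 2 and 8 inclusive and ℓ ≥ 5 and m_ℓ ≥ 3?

22

For each n in the range, tally the orbitals obeying ℓ ≥ 5 and m_ℓ ≥ 3:
n=6 → 3; n=7 → 7; n=8 → 12.
Total orbitals: 3 + 7 + 12 = 22.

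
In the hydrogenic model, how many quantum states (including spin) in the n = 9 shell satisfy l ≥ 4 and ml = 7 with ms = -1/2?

2

For n = 9, l ranges over 0 … 8.
Contributions: l=7 → 1; l=8 → 1.
Orbitals: 1 + 1 = 2. With ms fixed to a single value there is one state per orbital, giving 2 states.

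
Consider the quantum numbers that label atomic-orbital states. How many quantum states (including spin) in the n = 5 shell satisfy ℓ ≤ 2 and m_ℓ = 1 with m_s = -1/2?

2

Go through ℓ = 0, …, 4 (the values permitted for n = 5).
Per ℓ-value: ℓ=1 → 1; ℓ=2 → 1.
Orbitals: 1 + 1 = 2. With m_s fixed to a single value there is one state per orbital, giving 2 states.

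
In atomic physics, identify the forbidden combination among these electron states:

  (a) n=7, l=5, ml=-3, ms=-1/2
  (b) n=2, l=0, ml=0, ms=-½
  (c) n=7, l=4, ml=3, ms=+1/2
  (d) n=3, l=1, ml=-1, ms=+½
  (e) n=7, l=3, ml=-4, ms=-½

(e) has |ml| = 4 > l = 3, violating −l ≤ ml ≤ l.
The remaining sets (a), (b), (c), (d) satisfy all four rules.

(e)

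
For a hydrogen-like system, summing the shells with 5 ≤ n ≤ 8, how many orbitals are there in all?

Shell n has n² orbitals: 5²=25 + 6²=36 + 7²=49 + 8²=64 = 174 orbitals.

174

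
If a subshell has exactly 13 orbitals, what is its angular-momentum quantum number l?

l = 6

2l+1 = 13 gives l = 6.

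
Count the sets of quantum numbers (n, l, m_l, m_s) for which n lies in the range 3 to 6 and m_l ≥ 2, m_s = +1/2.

For each n in the range, tally the orbitals obeying m_l ≥ 2:
n=3 → 1; n=4 → 3; n=5 → 6; n=6 → 10.
Orbitals: 1 + 3 + 6 + 10 = 20. With m_s fixed to +1/2 there is one state per orbital, so 20 states.

20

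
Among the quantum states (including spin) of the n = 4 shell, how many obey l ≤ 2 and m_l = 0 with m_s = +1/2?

The n = 4 shell has l = 0 through 3; check each.
Orbitals with l ≤ 2 and m_l = 0, by l: l=0 → 1; l=1 → 1; l=2 → 1.
Orbitals: 1 + 1 + 1 = 3. With m_s fixed to a single value there is one state per orbital, giving 3 states.

3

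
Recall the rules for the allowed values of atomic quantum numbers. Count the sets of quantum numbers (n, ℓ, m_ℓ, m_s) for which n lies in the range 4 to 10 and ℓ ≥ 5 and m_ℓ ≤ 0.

Per-shell orbital counts meeting the constraint:
n=6 → 6; n=7 → 13; n=8 → 21; n=9 → 30; n=10 → 40.
Orbitals: 6 + 13 + 21 + 30 + 40 = 110. Including both spin states (m_s = ±1/2) gives 2 × 110 = 220 states.

220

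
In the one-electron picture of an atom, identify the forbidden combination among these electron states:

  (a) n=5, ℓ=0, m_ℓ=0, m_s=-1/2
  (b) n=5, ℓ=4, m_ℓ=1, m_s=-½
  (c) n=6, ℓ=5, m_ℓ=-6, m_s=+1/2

(c) has |m_ℓ| = 6 > ℓ = 5, violating −ℓ ≤ m_ℓ ≤ ℓ.
The remaining sets (a), (b) satisfy all four rules.

(c)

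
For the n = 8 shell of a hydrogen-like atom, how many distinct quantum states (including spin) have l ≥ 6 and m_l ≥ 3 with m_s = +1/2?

9

For n = 8, l ranges over 0 … 7.
Contributions: l=6 → 4; l=7 → 5.
Orbitals: 4 + 5 = 9. With m_s fixed to a single value there is one state per orbital, giving 9 states.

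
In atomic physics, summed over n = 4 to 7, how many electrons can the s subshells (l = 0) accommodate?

An s subshell (l = 0) exists for every n ≥ 1, so shells n = 4, 5, 6, 7 each contribute one — 4 subshells.
Since each s subshell holds 2(2·0+1) = 2 electrons, the total is 4 × 2 = 8.

8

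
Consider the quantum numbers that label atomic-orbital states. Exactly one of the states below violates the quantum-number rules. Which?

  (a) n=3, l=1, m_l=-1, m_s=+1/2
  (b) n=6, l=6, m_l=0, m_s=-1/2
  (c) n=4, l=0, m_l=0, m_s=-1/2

(b) has l = 6 ≥ n = 6, violating 0 ≤ l ≤ n−1.
The remaining sets (a), (c) satisfy all four rules.

(b)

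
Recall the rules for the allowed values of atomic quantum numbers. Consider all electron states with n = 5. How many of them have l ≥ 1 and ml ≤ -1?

20

Contributions: l=1 → 1; l=2 → 2; l=3 → 3; l=4 → 4.
Orbitals: 1 + 2 + 3 + 4 = 10. Each orbital carries two spin states, so 10 × 2 = 20 states.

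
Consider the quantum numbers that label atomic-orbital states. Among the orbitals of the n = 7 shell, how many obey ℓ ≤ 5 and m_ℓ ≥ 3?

Go through ℓ = 0, …, 6 (the values permitted for n = 7).
Contributions: ℓ=3 → 1; ℓ=4 → 2; ℓ=5 → 3.
Total orbitals: 1 + 2 + 3 = 6.

6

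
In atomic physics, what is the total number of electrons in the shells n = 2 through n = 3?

Shell n has n² orbitals: 2²=4 + 3²=9 = 13 orbitals.
Two spin states per orbital: 2 × 13 = 26 electrons.

26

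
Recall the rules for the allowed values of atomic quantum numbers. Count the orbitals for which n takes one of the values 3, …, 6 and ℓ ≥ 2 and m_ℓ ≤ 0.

40

Work shell by shell — for each n, count the (ℓ, m_ℓ) pairs that satisfy ℓ ≥ 2 and m_ℓ ≤ 0:
n=3 → 3; n=4 → 7; n=5 → 12; n=6 → 18.
Total orbitals: 3 + 7 + 12 + 18 = 40.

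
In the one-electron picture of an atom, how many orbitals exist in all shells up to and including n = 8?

Total orbitals = 1² + 2² + 3² + 4² + 5² + 6² + 7² + 8² = 204.

204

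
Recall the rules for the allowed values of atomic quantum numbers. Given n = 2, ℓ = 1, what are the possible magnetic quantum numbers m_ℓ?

m_ℓ takes every integer from −ℓ to +ℓ. With ℓ = 1 that gives the 3 values -1, 0, 1.

-1, 0, 1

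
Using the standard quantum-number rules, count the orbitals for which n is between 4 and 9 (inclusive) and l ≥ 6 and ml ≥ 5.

Per-shell orbital counts meeting the constraint:
n=7 → 2; n=8 → 5; n=9 → 9.
Total orbitals: 2 + 5 + 9 = 16.

16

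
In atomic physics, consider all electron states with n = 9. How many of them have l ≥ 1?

160

With n = 9 the allowed l are 0, 1, …, 8.
Orbitals with l ≥ 1, by l: l=1 → 3; l=2 → 5; l=3 → 7; l=4 → 9; l=5 → 11; l=6 → 13; l=7 → 15; l=8 → 17.
Orbitals: 3 + 5 + 7 + 9 + 11 + 13 + 15 + 17 = 80. Each orbital carries two spin states, so 80 × 2 = 160 states.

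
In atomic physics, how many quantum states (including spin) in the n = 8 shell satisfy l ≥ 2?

120

With n = 8 the allowed l are 0, 1, …, 7.
Contributions: l=2 → 5; l=3 → 7; l=4 → 9; l=5 → 11; l=6 → 13; l=7 → 15.
Orbitals: 5 + 7 + 9 + 11 + 13 + 15 = 60. Each orbital carries two spin states, so 60 × 2 = 120 states.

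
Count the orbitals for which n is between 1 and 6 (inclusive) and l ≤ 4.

For each n in the range, tally the orbitals obeying l ≤ 4:
n=1 → 1; n=2 → 4; n=3 → 9; n=4 → 16; n=5 → 25; n=6 → 25.
Total orbitals: 1 + 4 + 9 + 16 + 25 + 25 = 80.

80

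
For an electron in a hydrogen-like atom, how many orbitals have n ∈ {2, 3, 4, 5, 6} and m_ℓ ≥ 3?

10

Go shell by shell, enumerating (ℓ, m_ℓ) with m_ℓ ≥ 3:
n=4 → 1; n=5 → 3; n=6 → 6.
Total orbitals: 1 + 3 + 6 = 10.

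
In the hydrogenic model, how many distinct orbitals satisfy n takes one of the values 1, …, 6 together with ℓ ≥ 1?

Count contributing orbitals for each principal shell:
n=2 → 3; n=3 → 8; n=4 → 15; n=5 → 24; n=6 → 35.
Total orbitals: 3 + 8 + 15 + 24 + 35 = 85.

85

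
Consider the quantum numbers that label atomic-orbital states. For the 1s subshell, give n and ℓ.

n = 1, ℓ = 0

The leading integer gives n = 1; the letter 's' means ℓ = 0.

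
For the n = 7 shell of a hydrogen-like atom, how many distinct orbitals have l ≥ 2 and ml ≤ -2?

15

Contributions: l=2 → 1; l=3 → 2; l=4 → 3; l=5 → 4; l=6 → 5.
Total orbitals: 1 + 2 + 3 + 4 + 5 = 15.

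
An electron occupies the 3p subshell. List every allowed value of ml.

The 3p subshell has l = 1, and ml takes every integer from −l to +l. With l = 1 that gives the 3 values -1, 0, 1.

-1, 0, 1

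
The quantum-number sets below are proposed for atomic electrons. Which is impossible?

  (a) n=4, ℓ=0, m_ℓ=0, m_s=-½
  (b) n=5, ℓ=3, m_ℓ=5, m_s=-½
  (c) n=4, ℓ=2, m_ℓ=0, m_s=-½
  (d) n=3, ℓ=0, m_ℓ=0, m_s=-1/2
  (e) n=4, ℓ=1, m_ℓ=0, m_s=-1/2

(b)

(b) has |m_ℓ| = 5 > ℓ = 3, violating −ℓ ≤ m_ℓ ≤ ℓ.
The remaining sets (a), (c), (d), (e) satisfy all four rules.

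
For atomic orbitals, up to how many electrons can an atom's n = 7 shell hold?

98

A shell holds 2n² electrons: 2 × 7² = 2 × 49 = 98.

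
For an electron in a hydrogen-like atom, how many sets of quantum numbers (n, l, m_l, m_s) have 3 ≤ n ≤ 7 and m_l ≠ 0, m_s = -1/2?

110

Count contributing orbitals for each principal shell:
n=3 → 6; n=4 → 12; n=5 → 20; n=6 → 30; n=7 → 42.
Orbitals: 6 + 12 + 20 + 30 + 42 = 110. With m_s fixed to -1/2 there is one state per orbital, so 110 states.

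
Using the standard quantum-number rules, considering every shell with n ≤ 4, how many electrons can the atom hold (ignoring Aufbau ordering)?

60

Total orbitals = 1² + 2² + 3² + 4² = 30. Doubling for spin gives 60 electrons.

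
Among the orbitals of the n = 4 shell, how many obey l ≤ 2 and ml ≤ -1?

For n = 4, l ranges over 0 … 3.
Per l-value: l=1 → 1; l=2 → 2.
Total orbitals: 1 + 2 = 3.

3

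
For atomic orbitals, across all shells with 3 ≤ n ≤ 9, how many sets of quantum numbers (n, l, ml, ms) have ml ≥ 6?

20

Go shell by shell, enumerating (l, ml) with ml ≥ 6:
n=7 → 1; n=8 → 3; n=9 → 6.
Orbitals: 1 + 3 + 6 = 10. Including both spin states (ms = ±1/2) gives 2 × 10 = 20 states.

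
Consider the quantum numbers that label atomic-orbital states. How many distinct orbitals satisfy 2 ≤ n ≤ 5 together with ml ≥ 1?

Count contributing orbitals for each principal shell:
n=2 → 1; n=3 → 3; n=4 → 6; n=5 → 10.
Total orbitals: 1 + 3 + 6 + 10 = 20.

20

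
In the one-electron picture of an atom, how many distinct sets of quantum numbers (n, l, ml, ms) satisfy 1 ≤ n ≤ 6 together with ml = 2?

For each n in the range, tally the orbitals obeying ml = 2:
n=3 → 1; n=4 → 2; n=5 → 3; n=6 → 4.
Orbitals: 1 + 2 + 3 + 4 = 10. Including both spin states (ms = ±1/2) gives 2 × 10 = 20 states.

20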